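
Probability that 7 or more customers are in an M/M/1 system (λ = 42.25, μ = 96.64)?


ρ = 42.25/96.64 = 0.4372
P(N ≥ n) = ρ^n = 0.4372^7 = 0.003053

Final: 0.003053


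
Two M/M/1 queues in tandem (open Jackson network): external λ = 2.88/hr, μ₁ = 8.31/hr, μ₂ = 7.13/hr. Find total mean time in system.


Each node sees arrival rate λ = 2.88/hr (tandem ⇒ throughput preserved).
W₁ = 1/(μ₁−λ) = 1/(8.31−2.88) = 0.18416 hr
W₂ = 1/(μ₂−λ) = 1/(7.13−2.88) = 0.23529 hr
W_total = W₁ + W₂ = 0.18416 + 0.23529 = 0.41946 hr

Final: 0.41946 hr


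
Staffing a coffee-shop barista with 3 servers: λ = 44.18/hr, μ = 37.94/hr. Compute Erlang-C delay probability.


a = λ/μ = 1.1645; ρ = a/3 = 0.3882
P₀ = 0.305568 (from M/M/c formula)
C(c,a) = [a^c/(c!(1−ρ))]·P₀ = [1.57901/(6·0.6118)]·0.305568
= 0.43012·0.305568 = 0.131432

Final: 0.131432


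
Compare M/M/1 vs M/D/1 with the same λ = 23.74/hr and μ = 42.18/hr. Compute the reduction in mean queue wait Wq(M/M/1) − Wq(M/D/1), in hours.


ρ = 23.74/42.18 = 0.5628
Wq(M/M/1) = ρ/(μ−λ) = 0.5628/18.44 = 0.03052 hr
Wq(M/D/1) = ρ/(2(μ−λ)) = 0.01526 hr
Savings = 0.03052 − 0.01526 = 0.01526 hr

Final: 0.01526 hr


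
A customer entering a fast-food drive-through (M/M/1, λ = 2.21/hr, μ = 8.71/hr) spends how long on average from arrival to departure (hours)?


W = 1/(μ−λ) = 1/(8.71 − 2.21) = 1/6.50 = 0.1538 hr

Final: 0.1538 hr


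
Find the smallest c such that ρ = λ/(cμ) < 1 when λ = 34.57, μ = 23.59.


Stability requires cμ > λ ⇔ c > λ/μ.
λ/μ = 34.57/23.59 = 1.4655
Minimum integer c = ⌊1.4655⌋ + 1 = 2
Check: 2·23.59 = 47.18 > 34.57, while 1·23.59 = 23.59 ≤ 34.57

Final: 2 servers


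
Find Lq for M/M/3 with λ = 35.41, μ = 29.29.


a = λ/μ = 1.2089; ρ = a/3 = 0.4030
P₀ = 0.291292
Lq = P₀·a^c·ρ / (c!·(1−ρ)²) = 0.291292·1.76693·0.4030/(6·0.35643)
= 0.09699

Final: 0.09699


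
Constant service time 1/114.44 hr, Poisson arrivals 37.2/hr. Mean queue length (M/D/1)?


ρ = 37.2/114.44 = 0.3251
M/D/1: Lq = ρ²/(2(1−ρ)) = 0.1057/(2·0.6749) = 0.07828

Final: 0.07828


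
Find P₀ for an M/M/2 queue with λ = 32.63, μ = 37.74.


a = λ/μ = 32.63/37.74 = 0.8646; ρ = a/c = 0.4323
Σ_{k=0}^{1} a^k/k! (terms k=0..1) = 1.00000 + 0.86460 = 1.86460
Tail: a^2/(2!(1−ρ)) = 0.74753/(2·0.5677) = 0.65839
P₀ = 1/(1.86460 + 0.65839) = 1/2.52299 = 0.396356

Final: 0.396356


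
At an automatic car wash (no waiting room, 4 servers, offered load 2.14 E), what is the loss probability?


B(c,a) = (a^c/c!) / Σ_{k=0}^{c} a^k/k!
a^4/4! = 0.873864
Σ terms (k=0..4): 1.00000 + 2.14000 + 2.28980 + 1.63339 + 0.87386 = 7.937055
B = 0.873864/7.937055 = 0.110099

Final: 0.110099


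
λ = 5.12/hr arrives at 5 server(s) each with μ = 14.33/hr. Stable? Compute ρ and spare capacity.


Total capacity cμ = 5·14.33 = 71.65/hr
ρ = λ/(cμ) = 5.12/71.65 = 0.07146
Stable ⇔ ρ < 1: YES
Spare capacity = cμ − λ = 71.65 − 5.12 = 66.53/hr

Final: ρ = 0.07146; stable; margin = 66.53/hr


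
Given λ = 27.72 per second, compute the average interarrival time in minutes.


Mean interarrival time = 1/λ = 1/27.72 second = 0.03608 second
In minutes: 0.03608 × 0.0166667 = 0.0006013 min

Final: 0.0006013 min


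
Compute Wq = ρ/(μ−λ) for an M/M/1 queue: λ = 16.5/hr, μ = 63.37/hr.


ρ = 16.5/63.37 = 0.2604
Wq = ρ/(μ−λ) = 0.2604/(63.37 − 16.5) = 0.2604/46.87 = 0.005555 hr

Final: 0.005555 hr


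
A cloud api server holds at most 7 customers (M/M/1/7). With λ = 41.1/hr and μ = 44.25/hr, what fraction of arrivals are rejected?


ρ = λ/μ = 41.1/44.25 = 0.9288
P_K = (1−ρ)ρ^K/(1−ρ^(K+1)) = (0.07119·0.596348)/(1 − 0.553896)
= 0.042452/0.446104 = 0.095161

Final: 0.095161


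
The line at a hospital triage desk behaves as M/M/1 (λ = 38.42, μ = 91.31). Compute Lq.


ρ = 38.42/91.31 = 0.4208
Lq = ρ²/(1−ρ) = 0.1770/0.5792 = 0.3056

Final: 0.3056


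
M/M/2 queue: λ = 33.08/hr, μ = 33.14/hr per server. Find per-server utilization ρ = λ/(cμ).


ρ = λ/(cμ) = 33.08/(2·33.14) = 33.08/66.28 = 0.4991

Final: 0.4991


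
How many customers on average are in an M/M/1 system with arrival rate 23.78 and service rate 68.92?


ρ = λ/μ = 23.78/68.92 = 0.3450
L = ρ/(1−ρ) = 0.3450/(1 − 0.3450) = 0.3450/0.6550 = 0.5268

Final: 0.5268


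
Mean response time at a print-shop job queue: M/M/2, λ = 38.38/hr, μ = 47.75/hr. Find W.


a = 0.8038; ρ = 0.4019; P₀ = 0.426651
Lq = P₀·a^c·ρ/(c!(1−ρ)²) = 0.15482
Wq = Lq/λ = 0.15482/38.38 = 0.004034 hr
W = Wq + 1/μ = 0.004034 + 0.02094 = 0.02498 hr

Final: 0.02498 hr


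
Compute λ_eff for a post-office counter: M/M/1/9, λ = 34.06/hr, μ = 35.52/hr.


ρ = 0.9589; P_K = (1−ρ)ρ^9/(1−ρ^10) = 0.082190
λ_eff = λ(1 − P_K) = 34.06·(1 − 0.082190) = 34.06·0.917810 = 31.2606 /hr

Final: 31.2606 /hr


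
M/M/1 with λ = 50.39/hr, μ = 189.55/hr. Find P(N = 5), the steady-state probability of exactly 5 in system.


ρ = 50.39/189.55 = 0.2658
P_n = (1−ρ)·ρ^n = (1 − 0.2658)·0.2658^5 = 0.7342·0.001328 = 0.0009748

Final: 0.0009748


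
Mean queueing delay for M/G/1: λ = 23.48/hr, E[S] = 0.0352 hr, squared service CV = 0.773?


ρ = λ·E[S] = 23.48·0.0352 = 0.8265
E[S²] = E[S]²(1+C_s²) = 0.0352²·(1+0.773) = 0.002197
Wq = λ·E[S²]/(2(1−ρ)) = 23.48·0.002197/(2·0.1735) = 0.14865 hr

Final: 0.14865 hr


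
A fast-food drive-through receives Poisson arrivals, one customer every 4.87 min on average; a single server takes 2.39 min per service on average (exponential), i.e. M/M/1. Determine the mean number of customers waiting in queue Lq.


λ = 60/4.87 = 12.3203 /hr
μ = 60/2.39 = 25.1046 /hr
ρ = λ/μ = 12.3203/25.1046 = 0.4908
Lq = ρ²/(1−ρ) = 0.2408/0.5092 = 0.4729

Final: 0.4729


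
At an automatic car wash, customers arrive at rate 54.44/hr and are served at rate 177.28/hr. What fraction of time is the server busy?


ρ = λ/μ = 54.44/177.28 = 0.3071

Final: 0.3071


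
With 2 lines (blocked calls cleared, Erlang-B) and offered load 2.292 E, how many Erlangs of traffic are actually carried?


B(2,2.292) = 0.443790 (Erlang-B)
Carried load = a(1 − B) = 2.292·(1 − 0.443790) = 2.292·0.556210 = 1.2748 E

Final: 1.2748 Erlangs


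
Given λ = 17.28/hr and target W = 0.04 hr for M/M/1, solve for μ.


W = 1/(μ−λ) ⇒ μ − λ = 1/W = 1/0.04 = 25.0000
μ = λ + 1/W = 17.28 + 25.0000 = 42.2800 per hr

Final: 42.2800 /hr


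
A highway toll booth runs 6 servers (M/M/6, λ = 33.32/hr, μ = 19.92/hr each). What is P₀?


a = λ/μ = 33.32/19.92 = 1.6727; ρ = a/c = 0.2788
Σ_{k=0}^{5} a^k/k! (terms k=0..5) = 1.00000 + 1.67269 + 1.39895 + 0.78000 + 0.32618 + 0.10912 = 5.28693
Tail: a^6/(6!(1−ρ)) = 21.90251/(720·0.7212) = 0.04218
P₀ = 1/(5.28693 + 0.04218) = 1/5.32911 = 0.187649

Final: 0.187649


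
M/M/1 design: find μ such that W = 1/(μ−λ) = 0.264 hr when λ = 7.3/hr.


W = 1/(μ−λ) ⇒ μ − λ = 1/W = 1/0.264 = 3.7879
μ = λ + 1/W = 7.3 + 3.7879 = 11.0879 per hr

Final: 11.0879 /hr


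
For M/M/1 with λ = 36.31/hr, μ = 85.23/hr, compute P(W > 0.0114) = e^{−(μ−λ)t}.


W ~ Exponential(μ−λ) for M/M/1.
μ − λ = 85.23 − 36.31 = 48.9200
P(W > t) = e^{−(μ−λ)t} = e^{−0.5577} = 0.572531

Final: 0.572531


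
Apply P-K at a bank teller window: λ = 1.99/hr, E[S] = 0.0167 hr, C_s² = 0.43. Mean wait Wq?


ρ = λ·E[S] = 1.99·0.0167 = 0.03323
E[S²] = E[S]²(1+C_s²) = 0.0167²·(1+0.43) = 0.0003988
Wq = λ·E[S²]/(2(1−ρ)) = 1.99·0.0003988/(2·0.9668) = 0.0004105 hr

Final: 0.0004105 hr


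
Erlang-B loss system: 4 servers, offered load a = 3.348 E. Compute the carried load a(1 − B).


B(4,3.348) = 0.244150 (Erlang-B)
Carried load = a(1 − B) = 3.348·(1 − 0.244150) = 3.348·0.755850 = 2.5306 E

Final: 2.5306 Erlangs


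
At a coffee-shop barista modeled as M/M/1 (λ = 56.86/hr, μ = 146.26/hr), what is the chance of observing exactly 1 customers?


ρ = 56.86/146.26 = 0.3888
P_n = (1−ρ)·ρ^n = (1 − 0.3888)·0.3888^1 = 0.6112·0.388760 = 0.237626

Final: 0.237626


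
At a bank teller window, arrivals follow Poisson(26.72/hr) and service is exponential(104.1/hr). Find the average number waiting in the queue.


ρ = 26.72/104.1 = 0.2567
Lq = ρ²/(1−ρ) = 0.06588/0.7433 = 0.08863

Final: 0.08863


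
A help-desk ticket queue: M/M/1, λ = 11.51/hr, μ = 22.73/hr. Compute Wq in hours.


ρ = 11.51/22.73 = 0.5064
Wq = ρ/(μ−λ) = 0.5064/(22.73 − 11.51) = 0.5064/11.22 = 0.04513 hr

Final: 0.04513 hr


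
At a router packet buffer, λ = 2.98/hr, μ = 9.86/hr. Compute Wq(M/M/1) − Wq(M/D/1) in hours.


ρ = 2.98/9.86 = 0.3022
Wq(M/M/1) = ρ/(μ−λ) = 0.3022/6.88 = 0.04393 hr
Wq(M/D/1) = ρ/(2(μ−λ)) = 0.02196 hr
Savings = 0.04393 − 0.02196 = 0.02196 hr

Final: 0.02196 hr


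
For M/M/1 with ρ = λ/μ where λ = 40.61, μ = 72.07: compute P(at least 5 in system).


ρ = 40.61/72.07 = 0.5635
P(N ≥ n) = ρ^n = 0.5635^5 = 0.056806

Final: 0.056806


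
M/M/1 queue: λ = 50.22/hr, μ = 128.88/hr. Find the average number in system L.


ρ = λ/μ = 50.22/128.88 = 0.3897
L = ρ/(1−ρ) = 0.3897/(1 − 0.3897) = 0.3897/0.6103 = 0.6384

Final: 0.6384


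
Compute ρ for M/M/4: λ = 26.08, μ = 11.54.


ρ = λ/(cμ) = 26.08/(4·11.54) = 26.08/46.16 = 0.5650

Final: 0.5650


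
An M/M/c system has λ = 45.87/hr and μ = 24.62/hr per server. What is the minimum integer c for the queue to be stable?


Stability requires cμ > λ ⇔ c > λ/μ.
λ/μ = 45.87/24.62 = 1.8631
Minimum integer c = ⌊1.8631⌋ + 1 = 2
Check: 2·24.62 = 49.24 > 45.87, while 1·24.62 = 24.62 ≤ 45.87

Final: 2 servers


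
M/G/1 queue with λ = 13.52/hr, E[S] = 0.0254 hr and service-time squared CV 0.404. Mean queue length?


ρ = λ·E[S] = 13.52·0.0254 = 0.3434
Lq = ρ²(1+C_s²)/(2(1−ρ)) = 0.1179·(1+0.404)/(2·0.6566)
= 0.1179·1.4040/1.3132 = 0.12608

Final: 0.12608


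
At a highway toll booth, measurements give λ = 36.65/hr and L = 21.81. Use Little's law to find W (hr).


W = L/λ = 21.81/36.65 = 0.5951 hr

Final: 0.5951 hr


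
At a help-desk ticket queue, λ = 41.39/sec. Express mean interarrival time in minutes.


Mean interarrival time = 1/λ = 1/41.39 second = 0.02416 second
In minutes: 0.02416 × 0.0166667 = 0.0004027 min

Final: 0.0004027 min


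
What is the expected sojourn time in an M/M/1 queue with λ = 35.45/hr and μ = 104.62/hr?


W = 1/(μ−λ) = 1/(104.62 − 35.45) = 1/69.17 = 0.01446 hr

Final: 0.01446 hr


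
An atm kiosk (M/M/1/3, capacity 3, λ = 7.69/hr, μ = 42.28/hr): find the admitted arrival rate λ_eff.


ρ = 0.1819; P_K = (1−ρ)ρ^3/(1−ρ^4) = 0.004928
λ_eff = λ(1 − P_K) = 7.69·(1 − 0.004928) = 7.69·0.995072 = 7.6521 /hr

Final: 7.6521 /hr


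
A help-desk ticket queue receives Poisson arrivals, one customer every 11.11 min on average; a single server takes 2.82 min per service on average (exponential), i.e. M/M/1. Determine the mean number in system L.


λ = 60/11.11 = 5.4005 /hr
μ = 60/2.82 = 21.2766 /hr
ρ = λ/μ = 5.4005/21.2766 = 0.2538
L = ρ/(1−ρ) = 0.2538/0.7462 = 0.3402

Final: 0.3402


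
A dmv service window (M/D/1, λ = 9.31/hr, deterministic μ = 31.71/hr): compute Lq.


ρ = 9.31/31.71 = 0.2936
M/D/1: Lq = ρ²/(2(1−ρ)) = 0.08620/(2·0.7064) = 0.06101

Final: 0.06101


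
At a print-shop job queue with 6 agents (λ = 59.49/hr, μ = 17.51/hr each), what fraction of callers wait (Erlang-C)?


a = λ/μ = 3.3975; ρ = a/6 = 0.5662
P₀ = 0.032306 (from M/M/c formula)
C(c,a) = [a^c/(c!(1−ρ))]·P₀ = [1537.96672/(720·0.4338)]·0.032306
= 4.92462·0.032306 = 0.159097

Final: 0.159097


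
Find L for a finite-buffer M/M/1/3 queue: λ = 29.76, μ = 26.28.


ρ = 29.76/26.28 = 1.1324
L = ρ[1 − (K+1)ρ^K + Kρ^(K+1)] / [(1−ρ)(1−ρ^(K+1))]
Numerator: 1.1324·(1 − 4·1.452188 + 3·1.644486) = 0.141223
Denominator: (-0.1324)·(-0.644486) = 0.085343
L = 0.141223/0.085343 = 1.6548

Final: 1.6548


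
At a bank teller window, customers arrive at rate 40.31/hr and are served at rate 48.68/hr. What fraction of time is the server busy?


ρ = λ/μ = 40.31/48.68 = 0.8281

Final: 0.8281


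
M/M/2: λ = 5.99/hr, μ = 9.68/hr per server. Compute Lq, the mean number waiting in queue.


a = λ/μ = 0.6188; ρ = a/2 = 0.3094
P₀ = 0.527416
Lq = P₀·a^c·ρ / (c!·(1−ρ)²) = 0.527416·0.38292·0.3094/(2·0.47693)
= 0.06551

Final: 0.06551


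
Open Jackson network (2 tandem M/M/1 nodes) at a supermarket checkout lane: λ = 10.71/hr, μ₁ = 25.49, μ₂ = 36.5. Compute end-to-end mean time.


Each node sees arrival rate λ = 10.71/hr (tandem ⇒ throughput preserved).
W₁ = 1/(μ₁−λ) = 1/(25.49−10.71) = 0.06766 hr
W₂ = 1/(μ₂−λ) = 1/(36.5−10.71) = 0.03877 hr
W_total = W₁ + W₂ = 0.06766 + 0.03877 = 0.10643 hr

Final: 0.10643 hr


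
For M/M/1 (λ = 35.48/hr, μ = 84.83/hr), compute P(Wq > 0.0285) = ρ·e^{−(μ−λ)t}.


ρ = 35.48/84.83 = 0.4182
P(Wq > t) = ρ·e^{−(μ−λ)t} = 0.4182·e^{−1.4065}
= 0.4182·0.245005 = 0.102473

Final: 0.102473


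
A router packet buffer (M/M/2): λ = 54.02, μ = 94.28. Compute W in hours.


a = 0.5730; ρ = 0.2865; P₀ = 0.554621
Lq = P₀·a^c·ρ/(c!(1−ρ)²) = 0.05123
Wq = Lq/λ = 0.05123/54.02 = 0.0009484 hr
W = Wq + 1/μ = 0.0009484 + 0.01061 = 0.01156 hr

Final: 0.01156 hr


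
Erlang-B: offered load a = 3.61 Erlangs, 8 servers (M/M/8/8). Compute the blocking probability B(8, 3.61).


B(c,a) = (a^c/c!) / Σ_{k=0}^{c} a^k/k!
a^8/8! = 0.715380
Σ terms (k=0..8): 1.00000 + 3.61000 + 6.51605 + 7.84098 + 7.07648 + 5.10922 + 3.07405 + 1.58533 + 0.71538 = 36.527496
B = 0.715380/36.527496 = 0.019585

Final: 0.019585


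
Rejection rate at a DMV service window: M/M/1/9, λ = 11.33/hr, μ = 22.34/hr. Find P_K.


ρ = λ/μ = 11.33/22.34 = 0.5072
P_K = (1−ρ)ρ^K/(1−ρ^(K+1)) = (0.4928·0.002220)/(1 − 0.001126)
= 0.001094/0.998874 = 0.001095

Final: 0.001095


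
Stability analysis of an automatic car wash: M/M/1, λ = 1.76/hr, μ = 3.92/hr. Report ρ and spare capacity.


Total capacity cμ = 1·3.92 = 3.92/hr
ρ = λ/(cμ) = 1.76/3.92 = 0.4490
Stable ⇔ ρ < 1: YES
Spare capacity = cμ − λ = 3.92 − 1.76 = 2.16/hr

Final: ρ = 0.4490; stable; margin = 2.16/hr


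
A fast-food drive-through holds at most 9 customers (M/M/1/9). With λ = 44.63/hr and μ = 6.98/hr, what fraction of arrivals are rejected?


ρ = λ/μ = 44.63/6.98 = 6.3940
P_K = (1−ρ)ρ^K/(1−ρ^(K+1)) = (-5.3940·17862538.504122)/(1 − 114212764.103002)
= -96350225.598880/-114212763.103002 = 0.843603

Final: 0.843603


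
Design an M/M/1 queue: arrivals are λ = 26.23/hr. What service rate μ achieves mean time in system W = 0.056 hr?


W = 1/(μ−λ) ⇒ μ − λ = 1/W = 1/0.056 = 17.8571
μ = λ + 1/W = 26.23 + 17.8571 = 44.0871 per hr

Final: 44.0871 /hr


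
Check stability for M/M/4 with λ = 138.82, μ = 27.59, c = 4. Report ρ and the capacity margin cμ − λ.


Total capacity cμ = 4·27.59 = 110.36/hr
ρ = λ/(cμ) = 138.82/110.36 = 1.2579
Stable ⇔ ρ < 1: NO
Spare capacity = cμ − λ = 110.36 − 138.82 = -28.46/hr

Final: ρ = 1.2579; unstable; margin = -28.46/hr


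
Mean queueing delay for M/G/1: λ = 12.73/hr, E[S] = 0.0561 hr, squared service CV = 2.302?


ρ = λ·E[S] = 12.73·0.0561 = 0.7142
E[S²] = E[S]²(1+C_s²) = 0.0561²·(1+2.302) = 0.010392
Wq = λ·E[S²]/(2(1−ρ)) = 12.73·0.010392/(2·0.2858) = 0.23140 hr

Final: 0.23140 hr


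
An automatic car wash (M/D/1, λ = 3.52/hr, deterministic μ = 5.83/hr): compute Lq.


ρ = 3.52/5.83 = 0.6038
M/D/1: Lq = ρ²/(2(1−ρ)) = 0.3645/(2·0.3962) = 0.46002

Final: 0.46002


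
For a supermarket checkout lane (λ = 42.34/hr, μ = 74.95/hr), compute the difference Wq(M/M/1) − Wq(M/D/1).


ρ = 42.34/74.95 = 0.5649
Wq(M/M/1) = ρ/(μ−λ) = 0.5649/32.61 = 0.01732 hr
Wq(M/D/1) = ρ/(2(μ−λ)) = 0.008662 hr
Savings = 0.01732 − 0.008662 = 0.008662 hr

Final: 0.008662 hr


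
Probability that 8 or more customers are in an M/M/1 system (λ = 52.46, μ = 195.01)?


ρ = 52.46/195.01 = 0.2690
P(N ≥ n) = ρ^n = 0.2690^8 = 0.00002743

Final: 0.00002743


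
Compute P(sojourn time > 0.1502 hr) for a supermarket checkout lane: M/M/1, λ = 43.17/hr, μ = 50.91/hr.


W ~ Exponential(μ−λ) for M/M/1.
μ − λ = 50.91 − 43.17 = 7.7400
P(W > t) = e^{−(μ−λ)t} = e^{−1.1625} = 0.312688

Final: 0.312688


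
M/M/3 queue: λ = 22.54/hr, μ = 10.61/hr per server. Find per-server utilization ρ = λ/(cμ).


ρ = λ/(cμ) = 22.54/(3·10.61) = 22.54/31.83 = 0.7081

Final: 0.7081


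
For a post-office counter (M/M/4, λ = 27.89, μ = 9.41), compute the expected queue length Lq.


a = λ/μ = 2.9639; ρ = a/4 = 0.7410
P₀ = 0.039828
Lq = P₀·a^c·ρ / (c!·(1−ρ)²) = 0.039828·77.16770·0.7410/(24·0.06710)
= 1.41415

Final: 1.41415


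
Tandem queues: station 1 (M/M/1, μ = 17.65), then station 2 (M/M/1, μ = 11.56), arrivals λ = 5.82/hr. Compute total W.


Each node sees arrival rate λ = 5.82/hr (tandem ⇒ throughput preserved).
W₁ = 1/(μ₁−λ) = 1/(17.65−5.82) = 0.08453 hr
W₂ = 1/(μ₂−λ) = 1/(11.56−5.82) = 0.17422 hr
W_total = W₁ + W₂ = 0.08453 + 0.17422 = 0.25875 hr

Final: 0.25875 hr


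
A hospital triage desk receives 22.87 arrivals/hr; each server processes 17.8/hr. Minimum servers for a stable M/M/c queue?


Stability requires cμ > λ ⇔ c > λ/μ.
λ/μ = 22.87/17.8 = 1.2848
Minimum integer c = ⌊1.2848⌋ + 1 = 2
Check: 2·17.8 = 35.60 > 22.87, while 1·17.8 = 17.80 ≤ 22.87

Final: 2 servers


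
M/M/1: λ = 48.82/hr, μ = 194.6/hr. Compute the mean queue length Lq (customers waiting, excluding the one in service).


ρ = 48.82/194.6 = 0.2509
Lq = ρ²/(1−ρ) = 0.06294/0.7491 = 0.08401

Final: 0.08401


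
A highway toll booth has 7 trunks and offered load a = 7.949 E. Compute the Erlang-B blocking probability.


B(c,a) = (a^c/c!) / Σ_{k=0}^{c} a^k/k!
a^7/7! = 397.884428
Σ terms (k=0..7): 1.00000 + 7.94900 + 31.59330 + 83.71172 + 166.35611 + 264.47294 + 350.38256 + 397.88443 = 1303.350050
B = 397.884428/1303.350050 = 0.305278

Final: 0.305278


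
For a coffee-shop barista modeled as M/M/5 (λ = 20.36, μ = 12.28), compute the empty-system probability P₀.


a = λ/μ = 20.36/12.28 = 1.6580; ρ = a/c = 0.3316
Σ_{k=0}^{4} a^k/k! (terms k=0..4) = 1.00000 + 1.65798 + 1.37445 + 0.75960 + 0.31485 = 5.10689
Tail: a^5/(5!(1−ρ)) = 12.52844/(120·0.6684) = 0.15620
P₀ = 1/(5.10689 + 0.15620) = 1/5.26308 = 0.190003

Final: 0.190003


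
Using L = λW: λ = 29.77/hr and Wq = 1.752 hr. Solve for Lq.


Lq = λWq = 29.77·1.752 = 52.1570

Final: 52.1570


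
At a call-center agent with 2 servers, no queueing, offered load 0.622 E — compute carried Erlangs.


B(2,0.622) = 0.106554 (Erlang-B)
Carried load = a(1 − B) = 0.622·(1 − 0.106554) = 0.622·0.893446 = 0.5557 E

Final: 0.5557 Erlangs


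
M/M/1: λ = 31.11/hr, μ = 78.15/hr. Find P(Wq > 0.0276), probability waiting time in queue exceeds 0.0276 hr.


ρ = 31.11/78.15 = 0.3981
P(Wq > t) = ρ·e^{−(μ−λ)t} = 0.3981·e^{−1.2983}
= 0.3981·0.272994 = 0.108674

Final: 0.108674


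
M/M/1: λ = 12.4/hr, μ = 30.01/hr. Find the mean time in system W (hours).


W = 1/(μ−λ) = 1/(30.01 − 12.4) = 1/17.61 = 0.05679 hr

Final: 0.05679 hr


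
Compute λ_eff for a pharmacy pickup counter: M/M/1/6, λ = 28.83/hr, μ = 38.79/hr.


ρ = 0.7432; P_K = (1−ρ)ρ^6/(1−ρ^7) = 0.049479
λ_eff = λ(1 − P_K) = 28.83·(1 − 0.049479) = 28.83·0.950521 = 27.4035 /hr

Final: 27.4035 /hr


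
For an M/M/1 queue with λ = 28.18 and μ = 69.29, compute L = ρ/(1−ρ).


ρ = λ/μ = 28.18/69.29 = 0.4067
L = ρ/(1−ρ) = 0.4067/(1 − 0.4067) = 0.4067/0.5933 = 0.6855

Final: 0.6855


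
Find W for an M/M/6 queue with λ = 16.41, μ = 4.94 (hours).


a = 3.3219; ρ = 0.5536; P₀ = 0.034997
Lq = P₀·a^c·ρ/(c!(1−ρ)²) = 0.18149
Wq = Lq/λ = 0.18149/16.41 = 0.01106 hr
W = Wq + 1/μ = 0.01106 + 0.20243 = 0.21349 hr

Final: 0.21349 hr


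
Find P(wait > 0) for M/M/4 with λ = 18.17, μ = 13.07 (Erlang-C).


a = λ/μ = 1.3902; ρ = a/4 = 0.3476
P₀ = 0.247348 (from M/M/c formula)
C(c,a) = [a^c/(c!(1−ρ))]·P₀ = [3.73523/(24·0.6524)]·0.247348
= 0.23854·0.247348 = 0.059002

Final: 0.059002


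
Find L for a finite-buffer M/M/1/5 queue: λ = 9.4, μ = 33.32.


ρ = 9.4/33.32 = 0.2821
L = ρ[1 − (K+1)ρ^K + Kρ^(K+1)] / [(1−ρ)(1−ρ^(K+1))]
Numerator: 0.2821·(1 − 6·0.001787 + 5·0.0005041) = 0.279799
Denominator: (0.7179)·(0.999496) = 0.717525
L = 0.279799/0.717525 = 0.3900

Final: 0.3900


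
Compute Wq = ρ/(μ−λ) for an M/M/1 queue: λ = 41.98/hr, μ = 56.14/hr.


ρ = 41.98/56.14 = 0.7478
Wq = ρ/(μ−λ) = 0.7478/(56.14 − 41.98) = 0.7478/14.16 = 0.05281 hr

Final: 0.05281 hr


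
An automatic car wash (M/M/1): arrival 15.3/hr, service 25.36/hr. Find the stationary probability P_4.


ρ = 15.3/25.36 = 0.6033
P_n = (1−ρ)·ρ^n = (1 − 0.6033)·0.6033^4 = 0.3967·0.132486 = 0.052555

Final: 0.052555


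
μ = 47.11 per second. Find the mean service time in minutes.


Mean service time = 1/μ = 1/47.11 second = 0.02123 second
In minutes: 0.02123 × 0.0166667 = 0.0003538 min

Final: 0.0003538 min


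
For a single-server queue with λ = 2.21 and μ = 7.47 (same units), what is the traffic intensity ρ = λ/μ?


ρ = λ/μ = 2.21/7.47 = 0.2959

Final: 0.2959


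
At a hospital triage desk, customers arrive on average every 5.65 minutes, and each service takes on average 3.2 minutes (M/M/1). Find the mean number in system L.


λ = 60/5.65 = 10.6195 /hr
μ = 60/3.2 = 18.7500 /hr
ρ = λ/μ = 10.6195/18.7500 = 0.5664
L = ρ/(1−ρ) = 0.5664/0.4336 = 1.3061

Final: 1.3061


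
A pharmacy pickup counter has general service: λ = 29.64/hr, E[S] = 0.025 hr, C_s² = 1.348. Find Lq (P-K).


ρ = λ·E[S] = 29.64·0.025 = 0.7410
Lq = ρ²(1+C_s²)/(2(1−ρ)) = 0.5491·(1+1.348)/(2·0.2590)
= 0.5491·2.3480/0.5180 = 2.48888

Final: 2.48888


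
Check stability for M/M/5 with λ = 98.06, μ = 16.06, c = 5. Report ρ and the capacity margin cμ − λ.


Total capacity cμ = 5·16.06 = 80.30/hr
ρ = λ/(cμ) = 98.06/80.30 = 1.2212
Stable ⇔ ρ < 1: NO
Spare capacity = cμ − λ = 80.30 − 98.06 = -17.76/hr

Final: ρ = 1.2212; unstable; margin = -17.76/hr


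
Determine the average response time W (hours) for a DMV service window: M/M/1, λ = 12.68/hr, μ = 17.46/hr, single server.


W = 1/(μ−λ) = 1/(17.46 − 12.68) = 1/4.78 = 0.2092 hr

Final: 0.2092 hr


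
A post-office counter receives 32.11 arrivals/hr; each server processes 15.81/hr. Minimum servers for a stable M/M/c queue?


Stability requires cμ > λ ⇔ c > λ/μ.
λ/μ = 32.11/15.81 = 2.0310
Minimum integer c = ⌊2.0310⌋ + 1 = 3
Check: 3·15.81 = 47.43 > 32.11, while 2·15.81 = 31.62 ≤ 32.11

Final: 3 servers


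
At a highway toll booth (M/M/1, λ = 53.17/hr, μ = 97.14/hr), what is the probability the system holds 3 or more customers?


ρ = 53.17/97.14 = 0.5474
P(N ≥ n) = ρ^n = 0.5474^3 = 0.163986

Final: 0.163986


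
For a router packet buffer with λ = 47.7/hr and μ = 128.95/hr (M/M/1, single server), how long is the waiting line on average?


ρ = 47.7/128.95 = 0.3699
Lq = ρ²/(1−ρ) = 0.1368/0.6301 = 0.2172

Final: 0.2172


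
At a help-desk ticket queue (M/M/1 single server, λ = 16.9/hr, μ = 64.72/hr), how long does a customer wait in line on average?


ρ = 16.9/64.72 = 0.2611
Wq = ρ/(μ−λ) = 0.2611/(64.72 − 16.9) = 0.2611/47.82 = 0.005461 hr

Final: 0.005461 hr


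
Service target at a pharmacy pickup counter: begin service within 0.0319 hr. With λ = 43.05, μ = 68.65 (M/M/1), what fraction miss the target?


ρ = 43.05/68.65 = 0.6271
P(Wq > t) = ρ·e^{−(μ−λ)t} = 0.6271·e^{−0.8166}
= 0.6271·0.441914 = 0.277122

Final: 0.277122


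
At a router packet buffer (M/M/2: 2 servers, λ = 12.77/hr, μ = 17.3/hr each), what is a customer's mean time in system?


a = 0.7382; ρ = 0.3691; P₀ = 0.460840
Lq = P₀·a^c·ρ/(c!(1−ρ)²) = 0.11640
Wq = Lq/λ = 0.11640/12.77 = 0.009115 hr
W = Wq + 1/μ = 0.009115 + 0.05780 = 0.06692 hr

Final: 0.06692 hr


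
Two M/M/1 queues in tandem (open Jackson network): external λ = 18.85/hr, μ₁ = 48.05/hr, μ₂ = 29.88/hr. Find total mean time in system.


Each node sees arrival rate λ = 18.85/hr (tandem ⇒ throughput preserved).
W₁ = 1/(μ₁−λ) = 1/(48.05−18.85) = 0.03425 hr
W₂ = 1/(μ₂−λ) = 1/(29.88−18.85) = 0.09066 hr
W_total = W₁ + W₂ = 0.03425 + 0.09066 = 0.12491 hr

Final: 0.12491 hr


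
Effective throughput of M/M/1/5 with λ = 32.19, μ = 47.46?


ρ = 0.6783; P_K = (1−ρ)ρ^5/(1−ρ^6) = 0.051164
λ_eff = λ(1 − P_K) = 32.19·(1 − 0.051164) = 32.19·0.948836 = 30.5430 /hr

Final: 30.5430 /hr


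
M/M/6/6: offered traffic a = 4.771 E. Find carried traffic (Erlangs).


B(6,4.771) = 0.174592 (Erlang-B)
Carried load = a(1 − B) = 4.771·(1 − 0.174592) = 4.771·0.825408 = 3.9380 E

Final: 3.9380 Erlangs


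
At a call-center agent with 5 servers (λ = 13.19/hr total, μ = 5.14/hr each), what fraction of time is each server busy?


ρ = λ/(cμ) = 13.19/(5·5.14) = 13.19/25.70 = 0.5132

Final: 0.5132


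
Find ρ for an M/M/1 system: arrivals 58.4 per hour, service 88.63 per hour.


ρ = λ/μ = 58.4/88.63 = 0.6589

Final: 0.6589


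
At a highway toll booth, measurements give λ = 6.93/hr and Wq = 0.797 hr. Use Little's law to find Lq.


Lq = λWq = 6.93·0.797 = 5.5232

Final: 5.5232


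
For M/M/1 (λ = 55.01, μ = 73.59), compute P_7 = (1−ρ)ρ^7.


ρ = 55.01/73.59 = 0.7475
P_n = (1−ρ)·ρ^n = (1 − 0.7475)·0.7475^7 = 0.2525·0.130425 = 0.032930

Final: 0.032930


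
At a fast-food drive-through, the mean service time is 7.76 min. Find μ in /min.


μ = 1/(service time) in consistent units.
1 minute = 1 min, so μ = 1/7.76 = 0.1289 per minute

Final: 0.1289 /min


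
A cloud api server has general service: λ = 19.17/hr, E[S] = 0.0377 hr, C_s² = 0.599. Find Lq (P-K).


ρ = λ·E[S] = 19.17·0.0377 = 0.7227
Lq = ρ²(1+C_s²)/(2(1−ρ)) = 0.5223·(1+0.599)/(2·0.2773)
= 0.5223·1.5990/0.5546 = 1.50595

Final: 1.50595


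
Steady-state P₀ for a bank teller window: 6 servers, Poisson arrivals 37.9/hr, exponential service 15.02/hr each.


a = λ/μ = 37.9/15.02 = 2.5233; ρ = a/c = 0.4206
Σ_{k=0}^{5} a^k/k! (terms k=0..5) = 1.00000 + 2.52330 + 3.18353 + 2.67767 + 1.68914 + 0.85244 = 11.92608
Tail: a^6/(6!(1−ρ)) = 258.11644/(720·0.5794) = 0.61868
P₀ = 1/(11.92608 + 0.61868) = 1/12.54476 = 0.079715

Final: 0.079715


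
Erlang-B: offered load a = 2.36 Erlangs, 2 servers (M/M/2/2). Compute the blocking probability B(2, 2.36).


B(c,a) = (a^c/c!) / Σ_{k=0}^{c} a^k/k!
a^2/2! = 2.784800
Σ terms (k=0..2): 1.00000 + 2.36000 + 2.78480 = 6.144800
B = 2.784800/6.144800 = 0.453196

Final: 0.453196


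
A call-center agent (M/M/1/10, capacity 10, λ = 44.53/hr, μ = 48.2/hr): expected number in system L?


ρ = 44.53/48.2 = 0.9239
L = ρ[1 − (K+1)ρ^K + Kρ^(K+1)] / [(1−ρ)(1−ρ^(K+1))]
Numerator: 0.9239·(1 − 11·0.452957 + 10·0.418468) = 0.186765
Denominator: (0.07614)·(0.581532) = 0.044278
L = 0.186765/0.044278 = 4.2180

Final: 4.2180


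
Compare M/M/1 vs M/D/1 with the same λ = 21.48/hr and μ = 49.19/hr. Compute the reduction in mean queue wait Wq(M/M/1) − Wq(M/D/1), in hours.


ρ = 21.48/49.19 = 0.4367
Wq(M/M/1) = ρ/(μ−λ) = 0.4367/27.71 = 0.01576 hr
Wq(M/D/1) = ρ/(2(μ−λ)) = 0.007879 hr
Savings = 0.01576 − 0.007879 = 0.007879 hr

Final: 0.007879 hr


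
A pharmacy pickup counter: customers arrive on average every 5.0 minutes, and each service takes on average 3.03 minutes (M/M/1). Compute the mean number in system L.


λ = 60/5.0 = 12.0000 /hr
μ = 60/3.03 = 19.8020 /hr
ρ = λ/μ = 12.0000/19.8020 = 0.6060
L = ρ/(1−ρ) = 0.6060/0.3940 = 1.5381

Final: 1.5381


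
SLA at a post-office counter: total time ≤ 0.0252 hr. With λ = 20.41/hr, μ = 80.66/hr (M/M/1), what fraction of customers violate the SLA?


W ~ Exponential(μ−λ) for M/M/1.
μ − λ = 80.66 − 20.41 = 60.2500
P(W > t) = e^{−(μ−λ)t} = e^{−1.5183} = 0.219084

Final: 0.219084


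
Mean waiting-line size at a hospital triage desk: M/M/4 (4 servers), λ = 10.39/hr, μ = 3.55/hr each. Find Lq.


a = λ/μ = 2.9268; ρ = a/4 = 0.7317
P₀ = 0.042047
Lq = P₀·a^c·ρ / (c!·(1−ρ)²) = 0.042047·73.37511·0.7317/(24·0.07199)
= 1.30656

Final: 1.30656


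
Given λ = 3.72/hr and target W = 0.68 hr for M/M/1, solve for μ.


W = 1/(μ−λ) ⇒ μ − λ = 1/W = 1/0.68 = 1.4706
μ = λ + 1/W = 3.72 + 1.4706 = 5.1906 per hr

Final: 5.1906 /hr


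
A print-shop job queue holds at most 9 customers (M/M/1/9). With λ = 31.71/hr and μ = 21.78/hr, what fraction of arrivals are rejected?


ρ = λ/μ = 31.71/21.78 = 1.4559
P_K = (1−ρ)ρ^K/(1−ρ^(K+1)) = (-0.4559·29.393094)/(1 − 42.794077)
= -13.400984/-41.794077 = 0.320643

Final: 0.320643


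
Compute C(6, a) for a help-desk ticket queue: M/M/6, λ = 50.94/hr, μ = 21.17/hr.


a = λ/μ = 2.4062; ρ = a/6 = 0.4010
P₀ = 0.089748 (from M/M/c formula)
C(c,a) = [a^c/(c!(1−ρ))]·P₀ = [194.10132/(720·0.5990)]·0.089748
= 0.45009·0.089748 = 0.040394

Final: 0.040394


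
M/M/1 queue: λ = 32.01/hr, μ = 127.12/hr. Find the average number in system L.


ρ = λ/μ = 32.01/127.12 = 0.2518
L = ρ/(1−ρ) = 0.2518/(1 − 0.2518) = 0.2518/0.7482 = 0.3366

Final: 0.3366


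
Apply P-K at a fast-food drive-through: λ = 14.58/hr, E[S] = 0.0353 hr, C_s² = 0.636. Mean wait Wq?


ρ = λ·E[S] = 14.58·0.0353 = 0.5147
E[S²] = E[S]²(1+C_s²) = 0.0353²·(1+0.636) = 0.002039
Wq = λ·E[S²]/(2(1−ρ)) = 14.58·0.002039/(2·0.4853) = 0.03062 hr

Final: 0.03062 hr


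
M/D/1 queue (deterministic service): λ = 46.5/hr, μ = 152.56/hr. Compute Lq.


ρ = 46.5/152.56 = 0.3048
M/D/1: Lq = ρ²/(2(1−ρ)) = 0.09290/(2·0.6952) = 0.06682

Final: 0.06682


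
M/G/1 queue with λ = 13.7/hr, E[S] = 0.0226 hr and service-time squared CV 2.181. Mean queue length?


ρ = λ·E[S] = 13.7·0.0226 = 0.3096
Lq = ρ²(1+C_s²)/(2(1−ρ)) = 0.09586·(1+2.181)/(2·0.6904)
= 0.09586·3.1810/1.3808 = 0.22085

Final: 0.22085


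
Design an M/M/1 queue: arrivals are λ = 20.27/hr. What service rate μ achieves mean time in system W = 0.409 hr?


W = 1/(μ−λ) ⇒ μ − λ = 1/W = 1/0.409 = 2.4450
μ = λ + 1/W = 20.27 + 2.4450 = 22.7150 per hr

Final: 22.7150 /hr


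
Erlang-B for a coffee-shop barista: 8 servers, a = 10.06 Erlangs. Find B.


B(c,a) = (a^c/c!) / Σ_{k=0}^{c} a^k/k!
a^8/8! = 2601.736575
Σ terms (k=0..8): 1.00000 + 10.06000 + 50.60180 + 169.68470 + 426.75703 + 858.63514 + 1439.64492 + 2068.97541 + 2601.73658 = 7627.095568
B = 2601.736575/7627.095568 = 0.341118

Final: 0.341118


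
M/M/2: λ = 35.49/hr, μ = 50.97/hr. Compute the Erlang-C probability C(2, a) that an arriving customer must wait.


a = λ/μ = 0.6963; ρ = a/2 = 0.3481
P₀ = 0.483519 (from M/M/c formula)
C(c,a) = [a^c/(c!(1−ρ))]·P₀ = [0.48482/(2·0.6519)]·0.483519
= 0.37188·0.483519 = 0.179811

Final: 0.179811


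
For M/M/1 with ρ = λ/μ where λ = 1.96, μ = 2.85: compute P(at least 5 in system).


ρ = 1.96/2.85 = 0.6877
P(N ≥ n) = ρ^n = 0.6877^5 = 0.153835

Final: 0.153835


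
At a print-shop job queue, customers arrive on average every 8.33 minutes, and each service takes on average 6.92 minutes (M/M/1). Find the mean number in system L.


λ = 60/8.33 = 7.2029 /hr
μ = 60/6.92 = 8.6705 /hr
ρ = λ/μ = 7.2029/8.6705 = 0.8307
L = ρ/(1−ρ) = 0.8307/0.1693 = 4.9078

Final: 4.9078


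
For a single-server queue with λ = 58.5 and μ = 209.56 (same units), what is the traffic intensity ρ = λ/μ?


ρ = λ/μ = 58.5/209.56 = 0.2792

Final: 0.2792


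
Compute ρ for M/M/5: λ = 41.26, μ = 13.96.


ρ = λ/(cμ) = 41.26/(5·13.96) = 41.26/69.80 = 0.5911

Final: 0.5911


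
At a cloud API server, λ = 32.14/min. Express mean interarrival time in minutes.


Mean interarrival time = 1/λ = 1/32.14 minute = 0.03111 minute
In minutes: 0.03111 × 1 = 0.03111 min

Final: 0.03111 min


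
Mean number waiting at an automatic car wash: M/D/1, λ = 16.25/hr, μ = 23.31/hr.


ρ = 16.25/23.31 = 0.6971
M/D/1: Lq = ρ²/(2(1−ρ)) = 0.4860/(2·0.3029) = 0.80229

Final: 0.80229


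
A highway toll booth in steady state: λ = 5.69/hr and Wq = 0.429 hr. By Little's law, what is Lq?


Lq = λWq = 5.69·0.429 = 2.4410

Final: 2.4410


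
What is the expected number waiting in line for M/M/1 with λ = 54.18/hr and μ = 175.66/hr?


ρ = 54.18/175.66 = 0.3084
Lq = ρ²/(1−ρ) = 0.09513/0.6916 = 0.1376

Final: 0.1376


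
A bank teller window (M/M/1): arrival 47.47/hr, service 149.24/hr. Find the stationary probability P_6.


ρ = 47.47/149.24 = 0.3181
P_n = (1−ρ)·ρ^n = (1 − 0.3181)·0.3181^6 = 0.6819·0.001036 = 0.0007062

Final: 0.0007062


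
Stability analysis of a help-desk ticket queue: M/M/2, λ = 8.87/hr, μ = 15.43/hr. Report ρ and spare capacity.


Total capacity cμ = 2·15.43 = 30.86/hr
ρ = λ/(cμ) = 8.87/30.86 = 0.2874
Stable ⇔ ρ < 1: YES
Spare capacity = cμ − λ = 30.86 − 8.87 = 21.99/hr

Final: ρ = 0.2874; stable; margin = 21.99/hr


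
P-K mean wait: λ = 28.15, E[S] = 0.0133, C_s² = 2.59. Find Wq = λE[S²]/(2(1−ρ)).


ρ = λ·E[S] = 28.15·0.0133 = 0.3744
E[S²] = E[S]²(1+C_s²) = 0.0133²·(1+2.59) = 0.0006350
Wq = λ·E[S²]/(2(1−ρ)) = 28.15·0.0006350/(2·0.6256) = 0.01429 hr

Final: 0.01429 hr


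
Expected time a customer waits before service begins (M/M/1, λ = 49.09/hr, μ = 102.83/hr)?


ρ = 49.09/102.83 = 0.4774
Wq = ρ/(μ−λ) = 0.4774/(102.83 − 49.09) = 0.4774/53.74 = 0.008883 hr

Final: 0.008883 hr


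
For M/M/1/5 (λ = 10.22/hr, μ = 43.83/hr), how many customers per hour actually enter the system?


ρ = 0.2332; P_K = (1−ρ)ρ^5/(1−ρ^6) = 0.0005286
λ_eff = λ(1 − P_K) = 10.22·(1 − 0.0005286) = 10.22·0.999471 = 10.2146 /hr

Final: 10.2146 /hr


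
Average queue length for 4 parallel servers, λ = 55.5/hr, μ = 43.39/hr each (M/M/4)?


a = λ/μ = 1.2791; ρ = a/4 = 0.3198
P₀ = 0.277017
Lq = P₀·a^c·ρ / (c!·(1−ρ)²) = 0.277017·2.67678·0.3198/(24·0.46271)
= 0.02135

Final: 0.02135


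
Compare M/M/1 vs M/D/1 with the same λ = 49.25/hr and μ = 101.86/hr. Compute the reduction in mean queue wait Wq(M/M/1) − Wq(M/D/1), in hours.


ρ = 49.25/101.86 = 0.4835
Wq(M/M/1) = ρ/(μ−λ) = 0.4835/52.61 = 0.009190 hr
Wq(M/D/1) = ρ/(2(μ−λ)) = 0.004595 hr
Savings = 0.009190 − 0.004595 = 0.004595 hr

Final: 0.004595 hr


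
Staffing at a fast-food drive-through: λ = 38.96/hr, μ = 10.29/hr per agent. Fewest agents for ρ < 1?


Stability requires cμ > λ ⇔ c > λ/μ.
λ/μ = 38.96/10.29 = 3.7862
Minimum integer c = ⌊3.7862⌋ + 1 = 4
Check: 4·10.29 = 41.16 > 38.96, while 3·10.29 = 30.87 ≤ 38.96

Final: 4 servers


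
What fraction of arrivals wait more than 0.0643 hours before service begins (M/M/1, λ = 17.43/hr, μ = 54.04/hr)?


ρ = 17.43/54.04 = 0.3225
P(Wq > t) = ρ·e^{−(μ−λ)t} = 0.3225·e^{−2.3540}
= 0.3225·0.094986 = 0.030637

Final: 0.030637


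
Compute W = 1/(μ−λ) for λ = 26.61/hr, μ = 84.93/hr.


W = 1/(μ−λ) = 1/(84.93 − 26.61) = 1/58.32 = 0.01715 hr

Final: 0.01715 hr


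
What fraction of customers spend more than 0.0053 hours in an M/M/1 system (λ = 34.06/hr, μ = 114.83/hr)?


W ~ Exponential(μ−λ) for M/M/1.
μ − λ = 114.83 − 34.06 = 80.7700
P(W > t) = e^{−(μ−λ)t} = e^{−0.4281} = 0.651759

Final: 0.651759


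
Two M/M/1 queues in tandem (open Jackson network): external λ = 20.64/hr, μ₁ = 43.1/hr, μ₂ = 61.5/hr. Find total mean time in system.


Each node sees arrival rate λ = 20.64/hr (tandem ⇒ throughput preserved).
W₁ = 1/(μ₁−λ) = 1/(43.1−20.64) = 0.04452 hr
W₂ = 1/(μ₂−λ) = 1/(61.5−20.64) = 0.02447 hr
W_total = W₁ + W₂ = 0.04452 + 0.02447 = 0.06900 hr

Final: 0.06900 hr


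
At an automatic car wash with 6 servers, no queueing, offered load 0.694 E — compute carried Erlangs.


B(6,0.694) = 0.00007752 (Erlang-B)
Carried load = a(1 − B) = 0.694·(1 − 0.00007752) = 0.694·0.999922 = 0.6939 E

Final: 0.6939 Erlangs


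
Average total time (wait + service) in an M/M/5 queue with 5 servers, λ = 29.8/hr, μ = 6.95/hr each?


a = 4.2878; ρ = 0.8576; P₀ = 0.007906
Lq = P₀·a^c·ρ/(c!(1−ρ)²) = 4.03539
Wq = Lq/λ = 4.03539/29.8 = 0.13542 hr
W = Wq + 1/μ = 0.13542 + 0.14388 = 0.27930 hr

Final: 0.27930 hr


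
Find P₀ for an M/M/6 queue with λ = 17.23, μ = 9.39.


a = λ/μ = 17.23/9.39 = 1.8349; ρ = a/c = 0.3058
Σ_{k=0}^{5} a^k/k! (terms k=0..5) = 1.00000 + 1.83493 + 1.68349 + 1.02969 + 0.47235 + 0.17335 = 6.19381
Tail: a^6/(6!(1−ρ)) = 38.16964/(720·0.6942) = 0.07637
P₀ = 1/(6.19381 + 0.07637) = 1/6.27018 = 0.159485

Final: 0.159485


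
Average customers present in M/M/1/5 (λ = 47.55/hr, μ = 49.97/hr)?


ρ = 47.55/49.97 = 0.9516
L = ρ[1 − (K+1)ρ^K + Kρ^(K+1)] / [(1−ρ)(1−ρ^(K+1))]
Numerator: 0.9516·(1 − 6·0.780200 + 5·0.742416) = 0.029383
Denominator: (0.04843)·(0.257584) = 0.012475
L = 0.029383/0.012475 = 2.3554

Final: 2.3554


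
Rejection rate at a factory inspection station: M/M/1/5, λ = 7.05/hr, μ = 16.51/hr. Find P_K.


ρ = λ/μ = 7.05/16.51 = 0.4270
P_K = (1−ρ)ρ^K/(1−ρ^(K+1)) = (0.5730·0.014197)/(1 − 0.006063)
= 0.008135/0.993937 = 0.008185

Final: 0.008185


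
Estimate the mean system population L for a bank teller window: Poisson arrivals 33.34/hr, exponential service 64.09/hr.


ρ = λ/μ = 33.34/64.09 = 0.5202
L = ρ/(1−ρ) = 0.5202/(1 − 0.5202) = 0.5202/0.4798 = 1.0842

Final: 1.0842


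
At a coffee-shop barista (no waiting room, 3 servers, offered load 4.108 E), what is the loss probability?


B(c,a) = (a^c/c!) / Σ_{k=0}^{c} a^k/k!
a^3/3! = 11.554205
Σ terms (k=0..3): 1.00000 + 4.10800 + 8.43783 + 11.55420 = 25.100037
B = 11.554205/25.100037 = 0.460326

Final: 0.460326


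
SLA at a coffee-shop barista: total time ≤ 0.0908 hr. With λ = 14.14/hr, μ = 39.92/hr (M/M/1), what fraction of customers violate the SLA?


W ~ Exponential(μ−λ) for M/M/1.
μ − λ = 39.92 − 14.14 = 25.7800
P(W > t) = e^{−(μ−λ)t} = e^{−2.3408} = 0.096248

Final: 0.096248


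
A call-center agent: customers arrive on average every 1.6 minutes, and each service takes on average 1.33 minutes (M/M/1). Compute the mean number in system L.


λ = 60/1.6 = 37.5000 /hr
μ = 60/1.33 = 45.1128 /hr
ρ = λ/μ = 37.5000/45.1128 = 0.8313
L = ρ/(1−ρ) = 0.8313/0.1687 = 4.9259

Final: 4.9259


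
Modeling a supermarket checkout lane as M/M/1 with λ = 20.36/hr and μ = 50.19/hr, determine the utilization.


ρ = λ/μ = 20.36/50.19 = 0.4057

Final: 0.4057


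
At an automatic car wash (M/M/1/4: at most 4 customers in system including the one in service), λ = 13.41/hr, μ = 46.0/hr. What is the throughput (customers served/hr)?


ρ = 0.2915; P_K = (1−ρ)ρ^4/(1−ρ^5) = 0.005128
λ_eff = λ(1 − P_K) = 13.41·(1 − 0.005128) = 13.41·0.994872 = 13.3412 /hr

Final: 13.3412 /hr


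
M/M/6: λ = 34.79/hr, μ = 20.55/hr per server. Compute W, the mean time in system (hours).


a = 1.6929; ρ = 0.2822; P₀ = 0.183879
Lq = P₀·a^c·ρ/(c!(1−ρ)²) = 0.003292
Wq = Lq/λ = 0.003292/34.79 = 0.00009463 hr
W = Wq + 1/μ = 0.00009463 + 0.04866 = 0.04876 hr

Final: 0.04876 hr
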